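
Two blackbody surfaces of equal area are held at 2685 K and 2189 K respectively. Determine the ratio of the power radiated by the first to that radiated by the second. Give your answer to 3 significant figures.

With equal areas, P₁/P₂ = (T₁/T₂)⁴ = (2685/2189)⁴ = 2.26.

P₁/P₂ ≈ 2.26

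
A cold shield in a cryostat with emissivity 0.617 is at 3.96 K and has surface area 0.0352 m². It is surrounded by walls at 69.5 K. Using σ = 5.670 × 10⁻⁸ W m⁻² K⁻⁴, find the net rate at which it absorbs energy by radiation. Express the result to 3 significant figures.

Net gain ≈ 0.0287 W

Area A = 0.0352 m².
Net radiated power P_net = εσA(T⁴ − T₀⁴) = 0.617×5.670×10⁻⁸×0.0352×(3.96⁴ − 69.5⁴).
T⁴ − T₀⁴ = 245.913 − 2.33313×10⁷ = -2.33311×10⁷ K⁴, so P_net = -0.0287 W — negative, meaning a net gain of 0.0287 W.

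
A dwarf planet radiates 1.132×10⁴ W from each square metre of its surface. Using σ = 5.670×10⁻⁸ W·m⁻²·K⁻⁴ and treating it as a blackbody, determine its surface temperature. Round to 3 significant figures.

T ≈ 668 K

I = σT⁴, so T = (I/σ)^(1/4) = (1.132×10⁴/(5.670×10⁻⁸))^(1/4) = 668 K.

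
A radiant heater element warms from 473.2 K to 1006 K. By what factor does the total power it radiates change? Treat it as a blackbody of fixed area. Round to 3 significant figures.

P ∝ T⁴, so P₂/P₁ = (T₂/T₁)⁴ = (1006/473.2)⁴ = (2.12595)⁴ = 20.4.

P₂/P₁ ≈ 20.4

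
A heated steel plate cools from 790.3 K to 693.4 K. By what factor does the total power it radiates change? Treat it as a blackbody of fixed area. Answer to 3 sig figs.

P ∝ T⁴, so P₂/P₁ = (T₂/T₁)⁴ = (693.4/790.3)⁴ = (0.877388)⁴ = 0.593.

P₂/P₁ ≈ 0.593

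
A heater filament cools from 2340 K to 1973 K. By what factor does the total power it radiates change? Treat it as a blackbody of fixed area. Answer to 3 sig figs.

P ∝ T⁴, so P₂/P₁ = (T₂/T₁)⁴ = (1973/2340)⁴ = (0.843162)⁴ = 0.505.

P₂/P₁ ≈ 0.505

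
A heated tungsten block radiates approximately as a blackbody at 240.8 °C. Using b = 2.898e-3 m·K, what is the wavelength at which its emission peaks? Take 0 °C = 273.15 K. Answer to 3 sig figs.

λ_max ≈ 5.64 μm

T = 240.8 °C + 273.15 = 513.95 K.
Wien's displacement law: λ_max = b/T = (2.898×10⁻³ m·K)/(513.95 K) = 5.639×10⁻⁶ m.
That is 5.64 μm, in the infrared range.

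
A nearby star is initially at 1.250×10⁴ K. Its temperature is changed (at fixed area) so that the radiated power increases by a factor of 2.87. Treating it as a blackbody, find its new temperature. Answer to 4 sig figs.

T₂ ≈ 1.627×10⁴ K

P ∝ T⁴, so T₂/T₁ = (P₂/P₁)^(1/4) = (2.87)^(1/4) = 1.30158.
T₂ = 1.250×10⁴ × 1.30158 = 1.627×10⁴ K.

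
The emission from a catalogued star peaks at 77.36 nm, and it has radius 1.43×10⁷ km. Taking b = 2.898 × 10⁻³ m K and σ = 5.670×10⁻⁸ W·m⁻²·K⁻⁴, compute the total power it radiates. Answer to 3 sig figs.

Wien's law: T = b/λ_max = 2.898×10⁻³/7.736×10⁻⁸ = 37461.2 K.
Surface area A = 4πR² = 4π(1.43×10¹⁰ m)² = 2.56970×10²¹ m².
Then P = σAT⁴ = 5.670×10⁻⁸×2.56970×10²¹×(37461.2)⁴ = 2.87×10³² W.

P ≈ 2.87×10³² W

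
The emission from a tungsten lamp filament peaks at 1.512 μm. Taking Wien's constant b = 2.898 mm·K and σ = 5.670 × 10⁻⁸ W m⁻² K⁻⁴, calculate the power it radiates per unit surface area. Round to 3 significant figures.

Wien's law: T = b/λ_max = 2.898×10⁻³/1.512×10⁻⁶ = 1916.67 K.
Then I = σT⁴ = 5.670×10⁻⁸×(1916.67)⁴ = 7.65×10⁵ W/m².

I ≈ 7.65×10⁵ W/m²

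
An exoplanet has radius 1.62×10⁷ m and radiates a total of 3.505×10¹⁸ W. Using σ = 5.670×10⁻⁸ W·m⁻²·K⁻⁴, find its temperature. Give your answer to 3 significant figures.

T ≈ 370 K

Surface area A = 4πR² = 4π(1.62×10⁷ m)² = 3.29792×10¹⁵ m².
P = σAT⁴ ⇒ T = (P/(σA))^(1/4) = (3.505×10¹⁸/(5.670×10⁻⁸×3.29792×10¹⁵))^(1/4) = 370 K.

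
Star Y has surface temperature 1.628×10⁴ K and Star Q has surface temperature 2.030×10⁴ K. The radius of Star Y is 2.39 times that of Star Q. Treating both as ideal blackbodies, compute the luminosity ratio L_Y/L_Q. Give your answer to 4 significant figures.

L_Y/L_Q ≈ 2.363

L ∝ R²T⁴, so L_Y/L_Q = (R_Y/R_Q)²(T_Y/T_Q)⁴ = (2.39)² × (1.628×10⁴/2.030×10⁴)⁴ = 5.7121 × 0.413650 = 2.363.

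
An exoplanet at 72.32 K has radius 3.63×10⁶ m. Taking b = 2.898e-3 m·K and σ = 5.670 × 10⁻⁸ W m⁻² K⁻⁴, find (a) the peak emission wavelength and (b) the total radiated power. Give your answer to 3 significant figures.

λ_max ≈ 40.1 μm; P ≈ 2.57×10¹⁴ W

(a) λ_max = b/T = 2.898×10⁻³/72.32 = 4.007×10⁻⁵ m = 40.1 μm.
Surface area A = 4πR² = 4π(3.63×10⁶ m)² = 1.65586×10¹⁴ m².
(b) P = σAT⁴ = 5.670×10⁻⁸×1.65586×10¹⁴×(72.32)⁴ = 2.57×10¹⁴ W.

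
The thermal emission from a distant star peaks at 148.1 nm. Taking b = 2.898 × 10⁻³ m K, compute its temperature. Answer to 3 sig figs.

T ≈ 1.96×10⁴ K

Wien's law gives T = b/λ_max = (2.898×10⁻³ m·K)/(1.481×10⁻⁷ m) = 1.96×10⁴ K.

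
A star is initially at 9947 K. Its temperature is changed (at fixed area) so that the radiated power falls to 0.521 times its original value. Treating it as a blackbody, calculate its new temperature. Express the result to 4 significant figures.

T₂ ≈ 8451 K

P ∝ T⁴, so T₂/T₁ = (P₂/P₁)^(1/4) = (0.521)^(1/4) = 0.849590.
T₂ = 9947 × 0.849590 = 8451 K.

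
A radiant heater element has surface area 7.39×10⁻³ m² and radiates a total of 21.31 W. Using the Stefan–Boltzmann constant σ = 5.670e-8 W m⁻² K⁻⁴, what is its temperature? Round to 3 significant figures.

Area A = 7.39×10⁻³ m².
P = σAT⁴ ⇒ T = (P/(σA))^(1/4) = (21.31/(5.670×10⁻⁸×7.39×10⁻³))^(1/4) = 475 K.

T ≈ 475 K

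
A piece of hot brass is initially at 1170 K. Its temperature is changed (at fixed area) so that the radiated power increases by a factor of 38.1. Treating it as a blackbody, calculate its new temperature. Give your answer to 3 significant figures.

T₂ ≈ 2.91×10³ K

P ∝ T⁴, so T₂/T₁ = (P₂/P₁)^(1/4) = (38.1)^(1/4) = 2.48446.
T₂ = 1170 × 2.48446 = 2.91×10³ K.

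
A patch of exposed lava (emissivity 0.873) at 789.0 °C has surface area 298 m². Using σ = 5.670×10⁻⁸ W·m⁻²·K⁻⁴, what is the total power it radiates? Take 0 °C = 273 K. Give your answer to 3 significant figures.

P ≈ 1.88×10⁷ W

T = 789.0 °C + 273 = 1062.0 K.
Area A = 298 m².
P = εσAT⁴ = 0.873 × 5.670×10⁻⁸ × 298 × (1062.0)⁴ = 1.88×10⁷ W.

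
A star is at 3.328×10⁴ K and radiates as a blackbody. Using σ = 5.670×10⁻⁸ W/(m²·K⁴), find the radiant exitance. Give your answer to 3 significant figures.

I ≈ 6.96×10¹⁰ W/m²

Stefan–Boltzmann: I = σT⁴ = 5.670×10⁻⁸ × (3.328×10⁴)⁴ = 6.96×10¹⁰ W/m².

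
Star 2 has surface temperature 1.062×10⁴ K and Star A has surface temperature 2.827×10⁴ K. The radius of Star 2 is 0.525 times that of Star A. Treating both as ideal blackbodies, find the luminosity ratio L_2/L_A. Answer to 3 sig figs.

L ∝ R²T⁴, so L_2/L_A = (R_2/R_A)²(T_2/T_A)⁴ = (0.525)² × (1.062×10⁴/2.827×10⁴)⁴ = 0.275625 × 0.0199157 = 5.49×10⁻³.

L_2/L_A ≈ 5.49×10⁻³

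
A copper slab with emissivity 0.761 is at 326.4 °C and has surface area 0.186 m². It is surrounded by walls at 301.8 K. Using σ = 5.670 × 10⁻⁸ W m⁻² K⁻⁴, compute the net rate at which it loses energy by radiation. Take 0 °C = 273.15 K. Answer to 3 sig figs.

Net loss ≈ 970 W

T = 326.4 °C + 273.15 = 599.55 K.
Area A = 0.186 m².
Net radiated power P_net = εσA(T⁴ − T₀⁴) = 0.761×5.670×10⁻⁸×0.186×(599.55⁴ − 301.8⁴).
T⁴ − T₀⁴ = 1.29212×10¹¹ − 8.29616×10⁹ = 1.20916×10¹¹ K⁴, so P_net = 970 W.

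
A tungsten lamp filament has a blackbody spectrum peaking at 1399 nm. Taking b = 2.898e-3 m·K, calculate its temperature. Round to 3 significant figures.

Wien's law gives T = b/λ_max = (2.898×10⁻³ m·K)/(1.399×10⁻⁶ m) = 2.07×10³ K.

T ≈ 2.07×10³ K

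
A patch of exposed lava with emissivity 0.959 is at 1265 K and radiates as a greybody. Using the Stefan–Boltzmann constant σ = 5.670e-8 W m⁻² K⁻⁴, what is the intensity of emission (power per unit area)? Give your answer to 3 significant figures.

I ≈ 1.39×10⁵ W/m²

Stefan–Boltzmann: I = εσT⁴ = 0.959 × 5.670×10⁻⁸ × (1265)⁴ = 1.39×10⁵ W/m².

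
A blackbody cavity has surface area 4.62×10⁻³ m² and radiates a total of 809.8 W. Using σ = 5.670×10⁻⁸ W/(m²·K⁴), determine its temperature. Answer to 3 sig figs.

T ≈ 1.33×10³ K

Area A = 4.62×10⁻³ m².
P = σAT⁴ ⇒ T = (P/(σA))^(1/4) = (809.8/(5.670×10⁻⁸×4.62×10⁻³))^(1/4) = 1.33×10³ K.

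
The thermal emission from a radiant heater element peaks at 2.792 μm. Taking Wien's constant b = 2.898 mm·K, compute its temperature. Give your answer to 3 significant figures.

T ≈ 1.04×10³ K

Wien's law gives T = b/λ_max = (2.898×10⁻³ m·K)/(2.792×10⁻⁶ m) = 1.04×10³ K.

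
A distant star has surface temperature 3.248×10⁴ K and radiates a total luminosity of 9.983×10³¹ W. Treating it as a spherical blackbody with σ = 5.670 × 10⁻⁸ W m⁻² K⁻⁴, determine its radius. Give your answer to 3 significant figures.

R ≈ 1.12×10¹⁰ m

L = 4πR²σT⁴ ⇒ R = √(L/(4πσT⁴)).
σT⁴ = 6.31026×10¹⁰ W/m², so R = √(9.983×10³¹/(4π×6.31026×10¹⁰)) = 1.12×10¹⁰ m.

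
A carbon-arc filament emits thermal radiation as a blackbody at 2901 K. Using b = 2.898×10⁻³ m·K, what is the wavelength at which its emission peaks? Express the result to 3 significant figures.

λ_max ≈ 0.999 μm

Wien's displacement law: λ_max = b/T = (2.898×10⁻³ m·K)/(2901 K) = 9.990×10⁻⁷ m.
That is 0.999 μm, in the infrared range.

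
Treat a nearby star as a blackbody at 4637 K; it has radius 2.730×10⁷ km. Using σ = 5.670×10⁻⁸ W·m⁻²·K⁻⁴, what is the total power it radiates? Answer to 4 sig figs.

Surface area A = 4πR² = 4π(2.730×10¹⁰ m)² = 9.36559×10²¹ m².
P = σAT⁴ = 5.670×10⁻⁸ × 9.36559×10²¹ × (4637)⁴ = 2.455×10²⁹ W.

P ≈ 2.455×10²⁹ W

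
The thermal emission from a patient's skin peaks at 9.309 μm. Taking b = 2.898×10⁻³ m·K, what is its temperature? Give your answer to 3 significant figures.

T ≈ 311 K

Wien's law gives T = b/λ_max = (2.898×10⁻³ m·K)/(9.309×10⁻⁶ m) = 311 K.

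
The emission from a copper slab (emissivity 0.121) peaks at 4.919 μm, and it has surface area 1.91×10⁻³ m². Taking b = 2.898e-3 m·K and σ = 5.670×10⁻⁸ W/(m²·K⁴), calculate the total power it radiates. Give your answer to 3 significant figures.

Wien's law: T = b/λ_max = 2.898×10⁻³/4.919×10⁻⁶ = 589.144 K.
Area A = 1.91×10⁻³ m².
Then P = εσAT⁴ = 0.121×5.670×10⁻⁸×1.91×10⁻³×(589.144)⁴ = 1.58 W.

P ≈ 1.58 W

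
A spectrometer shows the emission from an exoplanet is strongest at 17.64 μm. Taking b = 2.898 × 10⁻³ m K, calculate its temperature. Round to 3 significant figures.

Wien's law gives T = b/λ_max = (2.898×10⁻³ m·K)/(1.764×10⁻⁵ m) = 164 K.

T ≈ 164 K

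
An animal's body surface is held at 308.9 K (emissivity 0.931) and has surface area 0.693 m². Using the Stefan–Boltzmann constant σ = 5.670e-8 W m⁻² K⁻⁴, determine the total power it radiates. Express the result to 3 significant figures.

P ≈ 333 W

Area A = 0.693 m².
P = εσAT⁴ = 0.931 × 5.670×10⁻⁸ × 0.693 × (308.9)⁴ = 333 W.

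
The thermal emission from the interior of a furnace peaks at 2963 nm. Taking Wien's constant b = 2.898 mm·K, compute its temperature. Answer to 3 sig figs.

Wien's law gives T = b/λ_max = (2.898×10⁻³ m·K)/(2.963×10⁻⁶ m) = 978 K.

T ≈ 978 K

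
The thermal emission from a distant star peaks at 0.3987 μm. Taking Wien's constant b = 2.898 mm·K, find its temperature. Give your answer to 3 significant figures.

Wien's law gives T = b/λ_max = (2.898×10⁻³ m·K)/(3.987×10⁻⁷ m) = 7.27×10³ K.

T ≈ 7.27×10³ K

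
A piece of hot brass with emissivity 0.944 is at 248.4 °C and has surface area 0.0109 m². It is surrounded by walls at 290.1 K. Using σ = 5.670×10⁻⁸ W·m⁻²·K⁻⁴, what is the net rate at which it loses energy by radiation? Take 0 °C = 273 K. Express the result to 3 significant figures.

Net loss ≈ 39.0 W

T = 248.4 °C + 273 = 521.4 K.
Area A = 0.0109 m².
Net radiated power P_net = εσA(T⁴ − T₀⁴) = 0.944×5.670×10⁻⁸×0.0109×(521.4⁴ − 290.1⁴).
T⁴ − T₀⁴ = 7.39068×10¹⁰ − 7.08257×10⁹ = 6.68242×10¹⁰ K⁴, so P_net = 39.0 W.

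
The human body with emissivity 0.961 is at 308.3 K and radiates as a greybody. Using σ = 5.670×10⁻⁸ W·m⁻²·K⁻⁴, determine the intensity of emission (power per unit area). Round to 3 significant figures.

I ≈ 492 W/m²

Stefan–Boltzmann: I = εσT⁴ = 0.961 × 5.670×10⁻⁸ × (308.3)⁴ = 492 W/m².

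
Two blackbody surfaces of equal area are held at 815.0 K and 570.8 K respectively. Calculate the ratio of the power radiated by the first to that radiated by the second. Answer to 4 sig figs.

With equal areas, P₁/P₂ = (T₁/T₂)⁴ = (815.0/570.8)⁴ = 4.156.

P₁/P₂ ≈ 4.156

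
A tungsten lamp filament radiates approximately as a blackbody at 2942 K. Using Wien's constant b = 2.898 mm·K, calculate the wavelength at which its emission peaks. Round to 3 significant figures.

Wien's displacement law: λ_max = b/T = (2.898×10⁻³ m·K)/(2942 K) = 9.850×10⁻⁷ m.
That is 985 nm, in the infrared range.

λ_max ≈ 985 nm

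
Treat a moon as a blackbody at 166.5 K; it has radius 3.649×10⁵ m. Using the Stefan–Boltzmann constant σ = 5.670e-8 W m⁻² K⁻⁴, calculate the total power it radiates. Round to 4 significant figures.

Surface area A = 4πR² = 4π(3.649×10⁵ m)² = 1.67324×10¹² m².
P = σAT⁴ = 5.670×10⁻⁸ × 1.67324×10¹² × (166.5)⁴ = 7.291×10¹³ W.

P ≈ 7.291×10¹³ W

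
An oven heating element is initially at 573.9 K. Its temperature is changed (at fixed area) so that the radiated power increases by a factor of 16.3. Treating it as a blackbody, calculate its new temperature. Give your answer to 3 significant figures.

T₂ ≈ 1.15×10³ K

P ∝ T⁴, so T₂/T₁ = (P₂/P₁)^(1/4) = (16.3)^(1/4) = 2.00931.
T₂ = 573.9 × 2.00931 = 1.15×10³ K.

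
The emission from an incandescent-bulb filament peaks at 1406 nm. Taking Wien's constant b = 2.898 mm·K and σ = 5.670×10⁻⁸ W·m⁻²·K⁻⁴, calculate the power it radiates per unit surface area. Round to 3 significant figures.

I ≈ 1.02×10⁶ W/m²

Wien's law: T = b/λ_max = 2.898×10⁻³/1.406×10⁻⁶ = 2061.17 K.
Then I = σT⁴ = 5.670×10⁻⁸×(2061.17)⁴ = 1.02×10⁶ W/m².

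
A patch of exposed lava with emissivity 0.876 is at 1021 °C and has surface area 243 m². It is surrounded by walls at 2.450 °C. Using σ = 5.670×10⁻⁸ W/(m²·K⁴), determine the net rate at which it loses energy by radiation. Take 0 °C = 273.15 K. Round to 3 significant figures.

T = 1021 °C + 273.15 = 1294.15 K.
Surroundings: T = 2.450 °C + 273.15 = 275.600 K.
Area A = 243 m².
Net radiated power P_net = εσA(T⁴ − T₀⁴) = 0.876×5.670×10⁻⁸×243×(1294.15⁴ − 275.600⁴).
T⁴ − T₀⁴ = 2.80504×10¹² − 5.76922×10⁹ = 2.79927×10¹² K⁴, so P_net = 3.38×10⁷ W.

Net loss ≈ 3.38×10⁷ W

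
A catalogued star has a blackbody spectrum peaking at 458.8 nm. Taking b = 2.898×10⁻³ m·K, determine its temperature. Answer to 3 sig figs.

Wien's law gives T = b/λ_max = (2.898×10⁻³ m·K)/(4.588×10⁻⁷ m) = 6.32×10³ K.

T ≈ 6.32×10³ K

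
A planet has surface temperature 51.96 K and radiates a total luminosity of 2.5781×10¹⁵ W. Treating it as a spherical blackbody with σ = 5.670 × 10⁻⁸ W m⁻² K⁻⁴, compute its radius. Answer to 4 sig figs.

R ≈ 2.228×10⁷ m

L = 4πR²σT⁴ ⇒ R = √(L/(4πσT⁴)).
σT⁴ = 0.413295 W/m², so R = √(2.5781×10¹⁵/(4π×0.413295)) = 2.228×10⁷ m.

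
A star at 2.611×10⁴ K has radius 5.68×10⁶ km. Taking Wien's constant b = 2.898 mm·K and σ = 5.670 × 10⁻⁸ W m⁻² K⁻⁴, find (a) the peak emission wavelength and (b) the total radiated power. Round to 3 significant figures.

λ_max ≈ 111 nm; P ≈ 1.07×10³¹ W

(a) λ_max = b/T = 2.898×10⁻³/2.611×10⁴ = 1.110×10⁻⁷ m = 111 nm.
Surface area A = 4πR² = 4π(5.68×10⁹ m)² = 4.05421×10²⁰ m².
(b) P = σAT⁴ = 5.670×10⁻⁸×4.05421×10²⁰×(2.611×10⁴)⁴ = 1.07×10³¹ W.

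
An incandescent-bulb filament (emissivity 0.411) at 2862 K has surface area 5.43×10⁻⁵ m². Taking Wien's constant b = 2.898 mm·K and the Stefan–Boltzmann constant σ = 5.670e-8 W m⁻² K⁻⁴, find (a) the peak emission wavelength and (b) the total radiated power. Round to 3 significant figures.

(a) λ_max = b/T = 2.898×10⁻³/2862 = 1.013×10⁻⁶ m = 1.01 μm.
Area A = 5.43×10⁻⁵ m².
(b) P = εσAT⁴ = 0.411×5.670×10⁻⁸×5.43×10⁻⁵×(2862)⁴ = 84.9 W.

λ_max ≈ 1.01 μm; P ≈ 84.9 W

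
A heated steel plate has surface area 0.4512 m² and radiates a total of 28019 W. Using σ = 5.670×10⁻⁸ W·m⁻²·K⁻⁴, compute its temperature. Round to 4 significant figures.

Area A = 0.4512 m².
P = σAT⁴ ⇒ T = (P/(σA))^(1/4) = (28019/(5.670×10⁻⁸×0.4512))^(1/4) = 1023 K.

T ≈ 1023 K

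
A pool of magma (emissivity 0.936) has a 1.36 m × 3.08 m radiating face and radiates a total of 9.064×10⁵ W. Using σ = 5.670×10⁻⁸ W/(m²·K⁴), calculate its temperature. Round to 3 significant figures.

Area A = 1.36 × 3.08 = 4.1888 m².
P = εσAT⁴ ⇒ T = (P/(εσA))^(1/4) = (9.064×10⁵/(0.936×5.670×10⁻⁸×4.1888))^(1/4) = 1.42×10³ K.

T ≈ 1.42×10³ K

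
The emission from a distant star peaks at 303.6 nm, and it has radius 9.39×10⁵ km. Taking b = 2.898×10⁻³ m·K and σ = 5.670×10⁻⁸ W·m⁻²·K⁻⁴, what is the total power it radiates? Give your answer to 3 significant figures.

Wien's law: T = b/λ_max = 2.898×10⁻³/3.036×10⁻⁷ = 9545.45 K.
Surface area A = 4πR² = 4π(9.39×10⁸ m)² = 1.10800×10¹⁹ m².
Then P = σAT⁴ = 5.670×10⁻⁸×1.10800×10¹⁹×(9545.45)⁴ = 5.22×10²⁷ W.

P ≈ 5.22×10²⁷ W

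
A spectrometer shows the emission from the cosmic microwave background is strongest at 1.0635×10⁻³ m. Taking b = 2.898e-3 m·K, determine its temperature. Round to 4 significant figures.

Wien's law gives T = b/λ_max = (2.898×10⁻³ m·K)/(1.0635×10⁻³ m) = 2.725 K.

T ≈ 2.725 K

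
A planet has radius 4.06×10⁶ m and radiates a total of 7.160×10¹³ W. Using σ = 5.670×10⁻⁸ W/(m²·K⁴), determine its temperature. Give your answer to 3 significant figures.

Surface area A = 4πR² = 4π(4.06×10⁶ m)² = 2.07139×10¹⁴ m².
P = σAT⁴ ⇒ T = (P/(σA))^(1/4) = (7.160×10¹³/(5.670×10⁻⁸×2.07139×10¹⁴))^(1/4) = 49.7 K.

T ≈ 49.7 K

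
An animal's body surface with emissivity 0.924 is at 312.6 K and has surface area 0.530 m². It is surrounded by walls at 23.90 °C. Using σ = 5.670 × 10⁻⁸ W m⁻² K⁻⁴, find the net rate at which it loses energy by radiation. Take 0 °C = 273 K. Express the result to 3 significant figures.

Surroundings: T = 23.90 °C + 273 = 296.90 K.
Area A = 0.530 m².
Net radiated power P_net = εσA(T⁴ − T₀⁴) = 0.924×5.670×10⁻⁸×0.530×(312.6⁴ − 296.90⁴).
T⁴ − T₀⁴ = 9.54896×10⁹ − 7.77035×10⁹ = 1.77861×10⁹ K⁴, so P_net = 49.4 W.

Net loss ≈ 49.4 W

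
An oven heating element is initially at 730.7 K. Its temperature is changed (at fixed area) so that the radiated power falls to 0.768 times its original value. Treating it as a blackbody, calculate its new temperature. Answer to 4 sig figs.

T₂ ≈ 684.0 K

P ∝ T⁴, so T₂/T₁ = (P₂/P₁)^(1/4) = (0.768)^(1/4) = 0.936139.
T₂ = 730.7 × 0.936139 = 684.0 K.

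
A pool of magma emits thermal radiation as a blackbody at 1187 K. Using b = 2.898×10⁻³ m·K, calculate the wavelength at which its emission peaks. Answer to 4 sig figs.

λ_max ≈ 2441 nm

Wien's displacement law: λ_max = b/T = (2.898×10⁻³ m·K)/(1187 K) = 2.4414×10⁻⁶ m.
That is 2441 nm, in the infrared range.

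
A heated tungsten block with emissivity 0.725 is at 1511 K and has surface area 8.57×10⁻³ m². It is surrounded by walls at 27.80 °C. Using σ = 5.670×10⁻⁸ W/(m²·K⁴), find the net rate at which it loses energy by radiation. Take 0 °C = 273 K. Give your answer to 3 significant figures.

Surroundings: T = 27.80 °C + 273 = 300.80 K.
Area A = 8.57×10⁻³ m².
Net radiated power P_net = εσA(T⁴ − T₀⁴) = 0.725×5.670×10⁻⁸×8.57×10⁻³×(1511⁴ − 300.80⁴).
T⁴ − T₀⁴ = 5.21264×10¹² − 8.18675×10⁹ = 5.20445×10¹² K⁴, so P_net = 1.83×10³ W.

Net loss ≈ 1.83×10³ W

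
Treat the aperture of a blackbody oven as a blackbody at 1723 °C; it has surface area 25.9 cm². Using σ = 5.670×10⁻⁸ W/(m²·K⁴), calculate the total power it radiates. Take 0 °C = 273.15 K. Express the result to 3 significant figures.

P ≈ 2.33×10³ W

T = 1723 °C + 273.15 = 1996.15 K.
Area A = 25.9 cm² = 2.59×10⁻³ m².
P = σAT⁴ = 5.670×10⁻⁸ × 2.59×10⁻³ × (1996.15)⁴ = 2.33×10³ W.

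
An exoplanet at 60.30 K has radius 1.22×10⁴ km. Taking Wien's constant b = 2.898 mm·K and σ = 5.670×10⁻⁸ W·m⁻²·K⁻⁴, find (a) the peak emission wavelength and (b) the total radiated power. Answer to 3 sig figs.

λ_max ≈ 48.1 μm; P ≈ 1.40×10¹⁵ W

(a) λ_max = b/T = 2.898×10⁻³/60.30 = 4.806×10⁻⁵ m = 48.1 μm.
Surface area A = 4πR² = 4π(1.22×10⁷ m)² = 1.87038×10¹⁵ m².
(b) P = σAT⁴ = 5.670×10⁻⁸×1.87038×10¹⁵×(60.30)⁴ = 1.40×10¹⁵ W.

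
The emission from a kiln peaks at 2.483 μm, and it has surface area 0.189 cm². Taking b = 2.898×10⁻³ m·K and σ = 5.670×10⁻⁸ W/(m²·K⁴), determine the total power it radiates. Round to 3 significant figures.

Wien's law: T = b/λ_max = 2.898×10⁻³/2.483×10⁻⁶ = 1167.14 K.
Area A = 0.189 cm² = 1.89×10⁻⁵ m².
Then P = σAT⁴ = 5.670×10⁻⁸×1.89×10⁻⁵×(1167.14)⁴ = 1.99 W.

P ≈ 1.99 W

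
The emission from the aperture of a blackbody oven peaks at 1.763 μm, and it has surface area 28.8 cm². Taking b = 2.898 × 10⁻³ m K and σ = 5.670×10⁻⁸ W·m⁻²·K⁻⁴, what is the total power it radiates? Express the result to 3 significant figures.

P ≈ 1.19×10³ W

Wien's law: T = b/λ_max = 2.898×10⁻³/1.763×10⁻⁶ = 1643.79 K.
Area A = 28.8 cm² = 2.88×10⁻³ m².
Then P = σAT⁴ = 5.670×10⁻⁸×2.88×10⁻³×(1643.79)⁴ = 1.19×10³ W.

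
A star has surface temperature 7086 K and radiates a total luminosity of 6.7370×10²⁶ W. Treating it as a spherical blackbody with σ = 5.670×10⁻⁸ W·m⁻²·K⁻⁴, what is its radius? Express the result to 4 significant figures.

R ≈ 6.124×10⁸ m

L = 4πR²σT⁴ ⇒ R = √(L/(4πσT⁴)).
σT⁴ = 1.42951×10⁸ W/m², so R = √(6.7370×10²⁶/(4π×1.42951×10⁸)) = 6.124×10⁸ m.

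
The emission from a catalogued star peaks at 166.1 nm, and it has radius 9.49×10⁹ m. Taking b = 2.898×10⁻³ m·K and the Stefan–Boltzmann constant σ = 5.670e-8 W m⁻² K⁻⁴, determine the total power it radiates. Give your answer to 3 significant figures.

Wien's law: T = b/λ_max = 2.898×10⁻³/1.661×10⁻⁷ = 17447.3 K.
Surface area A = 4πR² = 4π(9.49×10⁹ m)² = 1.13173×10²¹ m².
Then P = σAT⁴ = 5.670×10⁻⁸×1.13173×10²¹×(17447.3)⁴ = 5.95×10³⁰ W.

P ≈ 5.95×10³⁰ W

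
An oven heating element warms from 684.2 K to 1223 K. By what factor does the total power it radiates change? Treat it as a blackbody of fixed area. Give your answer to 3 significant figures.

P₂/P₁ ≈ 10.2

P ∝ T⁴, so P₂/P₁ = (T₂/T₁)⁴ = (1223/684.2)⁴ = (1.78749)⁴ = 10.2.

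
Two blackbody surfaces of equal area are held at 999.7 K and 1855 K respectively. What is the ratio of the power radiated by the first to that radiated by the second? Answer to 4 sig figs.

P₁/P₂ ≈ 0.08435

With equal areas, P₁/P₂ = (T₁/T₂)⁴ = (999.7/1855)⁴ = 0.08435.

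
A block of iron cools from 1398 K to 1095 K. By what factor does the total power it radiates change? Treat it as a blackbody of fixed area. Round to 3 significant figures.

P ∝ T⁴, so P₂/P₁ = (T₂/T₁)⁴ = (1095/1398)⁴ = (0.783262)⁴ = 0.376.

P₂/P₁ ≈ 0.376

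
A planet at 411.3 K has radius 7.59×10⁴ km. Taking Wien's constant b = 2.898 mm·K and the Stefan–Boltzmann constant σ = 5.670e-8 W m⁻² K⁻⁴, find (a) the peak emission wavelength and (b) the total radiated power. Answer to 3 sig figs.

(a) λ_max = b/T = 2.898×10⁻³/411.3 = 7.046×10⁻⁶ m = 7.05 μm.
Surface area A = 4πR² = 4π(7.59×10⁷ m)² = 7.23925×10¹⁶ m².
(b) P = σAT⁴ = 5.670×10⁻⁸×7.23925×10¹⁶×(411.3)⁴ = 1.17×10²⁰ W.

λ_max ≈ 7.05 μm; P ≈ 1.17×10²⁰ W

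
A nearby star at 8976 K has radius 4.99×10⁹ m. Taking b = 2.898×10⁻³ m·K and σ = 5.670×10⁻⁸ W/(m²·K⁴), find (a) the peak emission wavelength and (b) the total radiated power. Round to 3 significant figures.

(a) λ_max = b/T = 2.898×10⁻³/8976 = 3.229×10⁻⁷ m = 0.323 μm.
Surface area A = 4πR² = 4π(4.99×10⁹ m)² = 3.12904×10²⁰ m².
(b) P = σAT⁴ = 5.670×10⁻⁸×3.12904×10²⁰×(8976)⁴ = 1.15×10²⁹ W.

λ_max ≈ 0.323 μm; P ≈ 1.15×10²⁹ W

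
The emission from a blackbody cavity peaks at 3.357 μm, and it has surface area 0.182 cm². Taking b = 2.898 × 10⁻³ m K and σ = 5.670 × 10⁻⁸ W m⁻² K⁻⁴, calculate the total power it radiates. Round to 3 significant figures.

Wien's law: T = b/λ_max = 2.898×10⁻³/3.357×10⁻⁶ = 863.271 K.
Area A = 0.182 cm² = 1.82×10⁻⁵ m².
Then P = σAT⁴ = 5.670×10⁻⁸×1.82×10⁻⁵×(863.271)⁴ = 0.573 W.

P ≈ 0.573 W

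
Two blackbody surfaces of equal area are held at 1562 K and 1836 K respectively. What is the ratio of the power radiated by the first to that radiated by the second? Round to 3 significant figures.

With equal areas, P₁/P₂ = (T₁/T₂)⁴ = (1562/1836)⁴ = 0.524.

P₁/P₂ ≈ 0.524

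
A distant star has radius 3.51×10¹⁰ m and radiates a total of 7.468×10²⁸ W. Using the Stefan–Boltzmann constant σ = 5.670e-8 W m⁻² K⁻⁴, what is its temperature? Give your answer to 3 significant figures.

T ≈ 3.04×10³ K

Surface area A = 4πR² = 4π(3.51×10¹⁰ m)² = 1.54819×10²² m².
P = σAT⁴ ⇒ T = (P/(σA))^(1/4) = (7.468×10²⁸/(5.670×10⁻⁸×1.54819×10²²))^(1/4) = 3.04×10³ K.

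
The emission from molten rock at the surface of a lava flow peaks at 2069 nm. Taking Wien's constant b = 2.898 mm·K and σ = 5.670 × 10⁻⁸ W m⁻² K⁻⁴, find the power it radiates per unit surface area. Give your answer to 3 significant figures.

I ≈ 2.18×10⁵ W/m²

Wien's law: T = b/λ_max = 2.898×10⁻³/2.069×10⁻⁶ = 1400.68 K.
Then I = σT⁴ = 5.670×10⁻⁸×(1400.68)⁴ = 2.18×10⁵ W/m².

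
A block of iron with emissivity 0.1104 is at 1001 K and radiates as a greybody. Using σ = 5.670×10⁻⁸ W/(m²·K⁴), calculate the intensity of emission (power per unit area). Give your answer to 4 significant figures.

Stefan–Boltzmann: I = εσT⁴ = 0.1104 × 5.670×10⁻⁸ × (1001)⁴ = 6285 W/m².

I ≈ 6285 W/m²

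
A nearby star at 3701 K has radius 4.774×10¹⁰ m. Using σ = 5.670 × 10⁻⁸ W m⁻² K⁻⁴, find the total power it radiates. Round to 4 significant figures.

P ≈ 3.047×10²⁹ W

Surface area A = 4πR² = 4π(4.774×10¹⁰ m)² = 2.86401×10²² m².
P = σAT⁴ = 5.670×10⁻⁸ × 2.86401×10²² × (3701)⁴ = 3.047×10²⁹ W.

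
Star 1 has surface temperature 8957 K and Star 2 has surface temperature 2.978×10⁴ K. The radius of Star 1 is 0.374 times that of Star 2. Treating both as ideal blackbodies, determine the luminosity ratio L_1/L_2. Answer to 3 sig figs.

L_1/L_2 ≈ 1.14×10⁻³

L ∝ R²T⁴, so L_1/L_2 = (R_1/R_2)²(T_1/T_2)⁴ = (0.374)² × (8957/2.978×10⁴)⁴ = 0.139876 × 8.18373×10⁻³ = 1.14×10⁻³.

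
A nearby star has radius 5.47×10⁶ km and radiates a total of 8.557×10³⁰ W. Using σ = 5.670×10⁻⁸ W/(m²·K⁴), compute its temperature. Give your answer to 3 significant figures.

Surface area A = 4πR² = 4π(5.47×10⁹ m)² = 3.75997×10²⁰ m².
P = σAT⁴ ⇒ T = (P/(σA))^(1/4) = (8.557×10³⁰/(5.670×10⁻⁸×3.75997×10²⁰))^(1/4) = 2.52×10⁴ K.

T ≈ 2.52×10⁴ K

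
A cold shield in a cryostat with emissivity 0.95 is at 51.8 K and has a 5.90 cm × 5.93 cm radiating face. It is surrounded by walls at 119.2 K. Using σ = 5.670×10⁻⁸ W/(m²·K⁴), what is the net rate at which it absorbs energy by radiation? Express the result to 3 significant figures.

Area A = 0.0590 × 0.0593 = 3.4987×10⁻³ m².
Net radiated power P_net = εσA(T⁴ − T₀⁴) = 0.95×5.670×10⁻⁸×3.4987×10⁻³×(51.8⁴ − 119.2⁴).
T⁴ − T₀⁴ = 7.19978×10⁶ − 2.01885×10⁸ = -1.94685×10⁸ K⁴, so P_net = -0.0367 W — negative, meaning a net gain of 0.0367 W.

Net gain ≈ 0.0367 W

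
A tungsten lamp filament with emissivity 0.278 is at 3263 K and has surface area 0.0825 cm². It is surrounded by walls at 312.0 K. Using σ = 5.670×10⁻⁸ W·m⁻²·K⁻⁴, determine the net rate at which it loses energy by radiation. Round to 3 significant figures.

Area A = 0.0825 cm² = 8.25×10⁻⁶ m².
Net radiated power P_net = εσA(T⁴ − T₀⁴) = 0.278×5.670×10⁻⁸×8.25×10⁻⁶×(3263⁴ − 312.0⁴).
T⁴ − T₀⁴ = 1.13362×10¹⁴ − 9.47585×10⁹ = 1.13353×10¹⁴ K⁴, so P_net = 14.7 W.

Net loss ≈ 14.7 W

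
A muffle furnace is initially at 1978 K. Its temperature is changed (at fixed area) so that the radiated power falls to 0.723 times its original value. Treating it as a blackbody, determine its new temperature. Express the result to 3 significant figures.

P ∝ T⁴, so T₂/T₁ = (P₂/P₁)^(1/4) = (0.723)^(1/4) = 0.922114.
T₂ = 1978 × 0.922114 = 1.82×10³ K.

T₂ ≈ 1.82×10³ K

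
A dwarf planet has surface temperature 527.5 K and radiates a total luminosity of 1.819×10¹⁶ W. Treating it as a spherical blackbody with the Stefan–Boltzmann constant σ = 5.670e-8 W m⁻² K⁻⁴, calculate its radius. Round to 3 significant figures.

R ≈ 5.74×10⁵ m

L = 4πR²σT⁴ ⇒ R = √(L/(4πσT⁴)).
σT⁴ = 4390.08 W/m², so R = √(1.819×10¹⁶/(4π×4390.08)) = 5.74×10⁵ m.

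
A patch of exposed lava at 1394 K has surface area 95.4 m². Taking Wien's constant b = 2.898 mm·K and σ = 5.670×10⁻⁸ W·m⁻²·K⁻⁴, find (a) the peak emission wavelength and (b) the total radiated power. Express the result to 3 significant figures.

λ_max ≈ 2.08×10³ nm; P ≈ 2.04×10⁷ W

(a) λ_max = b/T = 2.898×10⁻³/1394 = 2.079×10⁻⁶ m = 2.08×10³ nm.
Area A = 95.4 m².
(b) P = σAT⁴ = 5.670×10⁻⁸×95.4×(1394)⁴ = 2.04×10⁷ W.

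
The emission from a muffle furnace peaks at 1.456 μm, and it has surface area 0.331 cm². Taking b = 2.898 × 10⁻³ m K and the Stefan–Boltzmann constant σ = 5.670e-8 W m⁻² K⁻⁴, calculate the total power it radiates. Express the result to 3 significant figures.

P ≈ 29.5 W

Wien's law: T = b/λ_max = 2.898×10⁻³/1.456×10⁻⁶ = 1990.38 K.
Area A = 0.331 cm² = 3.31×10⁻⁵ m².
Then P = σAT⁴ = 5.670×10⁻⁸×3.31×10⁻⁵×(1990.38)⁴ = 29.5 W.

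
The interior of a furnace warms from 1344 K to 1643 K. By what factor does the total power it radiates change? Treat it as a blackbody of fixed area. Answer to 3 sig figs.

P₂/P₁ ≈ 2.23

P ∝ T⁴, so P₂/P₁ = (T₂/T₁)⁴ = (1643/1344)⁴ = (1.22247)⁴ = 2.23.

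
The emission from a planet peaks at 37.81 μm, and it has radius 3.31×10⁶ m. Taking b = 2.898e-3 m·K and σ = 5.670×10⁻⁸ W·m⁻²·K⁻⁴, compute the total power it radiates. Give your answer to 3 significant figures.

Wien's law: T = b/λ_max = 2.898×10⁻³/3.781×10⁻⁵ = 76.6464 K.
Surface area A = 4πR² = 4π(3.31×10⁶ m)² = 1.37678×10¹⁴ m².
Then P = σAT⁴ = 5.670×10⁻⁸×1.37678×10¹⁴×(76.6464)⁴ = 2.69×10¹⁴ W.

P ≈ 2.69×10¹⁴ W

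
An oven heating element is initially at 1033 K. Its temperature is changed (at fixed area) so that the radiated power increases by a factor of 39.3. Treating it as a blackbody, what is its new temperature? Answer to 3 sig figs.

P ∝ T⁴, so T₂/T₁ = (P₂/P₁)^(1/4) = (39.3)^(1/4) = 2.50379.
T₂ = 1033 × 2.50379 = 2.59×10³ K.

T₂ ≈ 2.59×10³ K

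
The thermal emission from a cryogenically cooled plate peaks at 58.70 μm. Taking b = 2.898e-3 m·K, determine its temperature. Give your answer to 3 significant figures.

T ≈ 49.4 K

Wien's law gives T = b/λ_max = (2.898×10⁻³ m·K)/(5.870×10⁻⁵ m) = 49.4 K.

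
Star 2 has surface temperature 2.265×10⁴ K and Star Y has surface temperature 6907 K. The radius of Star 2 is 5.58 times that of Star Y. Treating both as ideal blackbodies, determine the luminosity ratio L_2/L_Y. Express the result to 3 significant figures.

L ∝ R²T⁴, so L_2/L_Y = (R_2/R_Y)²(T_2/T_Y)⁴ = (5.58)² × (2.265×10⁴/6907)⁴ = 31.1364 × 115.642 = 3.60×10³.

L_2/L_Y ≈ 3.60×10³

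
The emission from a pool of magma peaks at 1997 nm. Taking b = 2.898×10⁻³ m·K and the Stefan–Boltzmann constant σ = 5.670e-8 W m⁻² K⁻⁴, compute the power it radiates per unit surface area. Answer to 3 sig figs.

I ≈ 2.51×10⁵ W/m²

Wien's law: T = b/λ_max = 2.898×10⁻³/1.997×10⁻⁶ = 1451.18 K.
Then I = σT⁴ = 5.670×10⁻⁸×(1451.18)⁴ = 2.51×10⁵ W/m².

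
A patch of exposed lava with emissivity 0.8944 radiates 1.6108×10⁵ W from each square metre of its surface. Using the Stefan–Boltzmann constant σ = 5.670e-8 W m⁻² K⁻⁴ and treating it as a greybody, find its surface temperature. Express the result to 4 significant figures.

I = εσT⁴, so T = (I/εσ)^(1/4) = (1.6108×10⁵/(0.8944×5.670×10⁻⁸))^(1/4) = 1335 K.

T ≈ 1335 K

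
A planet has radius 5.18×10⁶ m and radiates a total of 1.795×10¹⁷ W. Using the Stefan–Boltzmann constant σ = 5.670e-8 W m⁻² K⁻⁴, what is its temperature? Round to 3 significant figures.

Surface area A = 4πR² = 4π(5.18×10⁶ m)² = 3.37186×10¹⁴ m².
P = σAT⁴ ⇒ T = (P/(σA))^(1/4) = (1.795×10¹⁷/(5.670×10⁻⁸×3.37186×10¹⁴))^(1/4) = 311 K.

T ≈ 311 K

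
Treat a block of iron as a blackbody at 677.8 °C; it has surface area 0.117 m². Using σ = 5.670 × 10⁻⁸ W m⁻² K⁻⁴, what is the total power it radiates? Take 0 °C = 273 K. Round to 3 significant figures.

T = 677.8 °C + 273 = 950.8 K.
Area A = 0.117 m².
P = σAT⁴ = 5.670×10⁻⁸ × 0.117 × (950.8)⁴ = 5.42×10³ W.

P ≈ 5.42×10³ W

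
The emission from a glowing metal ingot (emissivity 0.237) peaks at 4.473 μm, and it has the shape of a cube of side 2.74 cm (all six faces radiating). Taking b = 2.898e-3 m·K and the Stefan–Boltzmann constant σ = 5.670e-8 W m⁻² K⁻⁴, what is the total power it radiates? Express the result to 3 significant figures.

Wien's law: T = b/λ_max = 2.898×10⁻³/4.473×10⁻⁶ = 647.887 K.
Area A = 6s² = 6×(0.0274 m)² = 4.50456×10⁻³ m².
Then P = εσAT⁴ = 0.237×5.670×10⁻⁸×4.50456×10⁻³×(647.887)⁴ = 10.7 W.

P ≈ 10.7 W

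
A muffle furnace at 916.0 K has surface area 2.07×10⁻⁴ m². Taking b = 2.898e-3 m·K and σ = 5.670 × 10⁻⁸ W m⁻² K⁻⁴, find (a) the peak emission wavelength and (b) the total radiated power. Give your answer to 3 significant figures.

(a) λ_max = b/T = 2.898×10⁻³/916.0 = 3.164×10⁻⁶ m = 3.16 μm.
Area A = 2.07×10⁻⁴ m².
(b) P = σAT⁴ = 5.670×10⁻⁸×2.07×10⁻⁴×(916.0)⁴ = 8.26 W.

λ_max ≈ 3.16 μm; P ≈ 8.26 W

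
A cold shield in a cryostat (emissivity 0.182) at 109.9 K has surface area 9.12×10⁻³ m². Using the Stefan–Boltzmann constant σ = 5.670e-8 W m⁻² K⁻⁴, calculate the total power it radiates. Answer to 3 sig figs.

Area A = 9.12×10⁻³ m².
P = εσAT⁴ = 0.182 × 5.670×10⁻⁸ × 9.12×10⁻³ × (109.9)⁴ = 0.0137 W.

P ≈ 0.0137 W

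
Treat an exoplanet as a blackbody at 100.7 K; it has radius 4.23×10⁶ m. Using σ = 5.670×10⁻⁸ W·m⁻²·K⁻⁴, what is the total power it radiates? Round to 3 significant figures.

P ≈ 1.31×10¹⁵ W

Surface area A = 4πR² = 4π(4.23×10⁶ m)² = 2.24849×10¹⁴ m².
P = σAT⁴ = 5.670×10⁻⁸ × 2.24849×10¹⁴ × (100.7)⁴ = 1.31×10¹⁵ W.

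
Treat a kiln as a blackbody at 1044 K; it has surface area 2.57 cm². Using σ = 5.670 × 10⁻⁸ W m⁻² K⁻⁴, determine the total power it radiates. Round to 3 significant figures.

P ≈ 17.3 W

Area A = 2.57 cm² = 2.57×10⁻⁴ m².
P = σAT⁴ = 5.670×10⁻⁸ × 2.57×10⁻⁴ × (1044)⁴ = 17.3 W.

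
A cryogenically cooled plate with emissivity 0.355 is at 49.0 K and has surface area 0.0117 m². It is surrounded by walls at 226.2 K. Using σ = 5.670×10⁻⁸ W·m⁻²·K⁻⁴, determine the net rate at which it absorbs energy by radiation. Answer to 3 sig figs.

Net gain ≈ 0.615 W

Area A = 0.0117 m².
Net radiated power P_net = εσA(T⁴ − T₀⁴) = 0.355×5.670×10⁻⁸×0.0117×(49.0⁴ − 226.2⁴).
T⁴ − T₀⁴ = 5.76480×10⁶ − 2.61800×10⁹ = -2.61224×10⁹ K⁴, so P_net = -0.615 W — negative, meaning a net gain of 0.615 W.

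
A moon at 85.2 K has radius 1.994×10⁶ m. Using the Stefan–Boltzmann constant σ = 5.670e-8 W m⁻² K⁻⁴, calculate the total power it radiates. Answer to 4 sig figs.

Surface area A = 4πR² = 4π(1.994×10⁶ m)² = 4.99643×10¹³ m².
P = σAT⁴ = 5.670×10⁻⁸ × 4.99643×10¹³ × (85.2)⁴ = 1.493×10¹⁴ W.

P ≈ 1.493×10¹⁴ W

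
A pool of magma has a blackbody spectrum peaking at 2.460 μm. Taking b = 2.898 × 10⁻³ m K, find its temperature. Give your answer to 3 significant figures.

T ≈ 1.18×10³ K

Wien's law gives T = b/λ_max = (2.898×10⁻³ m·K)/(2.460×10⁻⁶ m) = 1.18×10³ K.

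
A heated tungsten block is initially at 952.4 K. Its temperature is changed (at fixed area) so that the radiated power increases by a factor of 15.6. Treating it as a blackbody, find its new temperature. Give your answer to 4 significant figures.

P ∝ T⁴, so T₂/T₁ = (P₂/P₁)^(1/4) = (15.6)^(1/4) = 1.98738.
T₂ = 952.4 × 1.98738 = 1893 K.

T₂ ≈ 1893 K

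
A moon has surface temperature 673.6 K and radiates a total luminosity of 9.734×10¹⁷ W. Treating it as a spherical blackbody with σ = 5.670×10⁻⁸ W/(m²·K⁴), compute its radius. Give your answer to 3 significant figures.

L = 4πR²σT⁴ ⇒ R = √(L/(4πσT⁴)).
σT⁴ = 11673.2 W/m², so R = √(9.734×10¹⁷/(4π×11673.2)) = 2.58×10⁶ m.

R ≈ 2.58×10⁶ m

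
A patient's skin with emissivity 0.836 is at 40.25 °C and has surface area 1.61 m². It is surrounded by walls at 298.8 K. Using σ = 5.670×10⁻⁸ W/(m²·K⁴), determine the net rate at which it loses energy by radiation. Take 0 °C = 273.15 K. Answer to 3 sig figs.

Net loss ≈ 128 W

T = 40.25 °C + 273.15 = 313.40 K.
Area A = 1.61 m².
Net radiated power P_net = εσA(T⁴ − T₀⁴) = 0.836×5.670×10⁻⁸×1.61×(313.40⁴ − 298.8⁴).
T⁴ − T₀⁴ = 9.64708×10⁹ − 7.97118×10⁹ = 1.67590×10⁹ K⁴, so P_net = 128 W.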